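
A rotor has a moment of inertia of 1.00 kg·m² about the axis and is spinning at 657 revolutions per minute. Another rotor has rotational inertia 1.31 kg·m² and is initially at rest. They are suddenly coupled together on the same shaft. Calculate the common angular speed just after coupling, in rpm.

|ω_f| ≈ 284 rpm

The coupling torques are internal; angular momentum about the shared axis is conserved.
Taking A's sense as positive: L = (1.000)(657) = 657.0 kg·m²·rpm.
Combined I = 1.000 + 1.310 = 2.310 kg·m².
ω_f = L / I = 657.0 / 2.310 = 284.4 rpm.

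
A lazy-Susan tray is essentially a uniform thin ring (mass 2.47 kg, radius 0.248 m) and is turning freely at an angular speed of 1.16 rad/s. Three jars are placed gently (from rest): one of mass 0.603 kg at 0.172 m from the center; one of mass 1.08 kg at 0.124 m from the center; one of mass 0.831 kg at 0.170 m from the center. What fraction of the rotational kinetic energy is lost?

fraction ≈ 0.278

The added mass arrives with no angular momentum about the center, and any external torque about the center is negligible, so the system's angular momentum is conserved.
I_p = (2.47)(0.248)² = 0.1519 kg·m².
Added inertia Σmr² = (0.603)(0.172)² + (1.08)(0.124)² + (0.831)(0.170)² = 0.05846 kg·m²; I_f = 0.1519 + 0.05846 = 0.2104 kg·m².
ω_f = I_p ω_i / I_f = (0.1519)(1.16) / 0.2104 = 0.8376 rad/s.
KE_i = ½(0.1519)(1.160 rad/s)² = 0.1022 J; KE_f = ½(0.2104)(0.8376)² = 0.07381 J.
Fraction lost = 0.2779.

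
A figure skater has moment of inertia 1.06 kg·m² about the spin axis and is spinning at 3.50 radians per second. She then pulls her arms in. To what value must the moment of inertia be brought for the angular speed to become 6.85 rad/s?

I₂ ≈ 0.542 kg·m²

No external torque acts about the spin axis, so angular momentum is conserved.
I₂ = I₁ω₁ / ω₂ = (1.06)(3.50) / (6.85) = 0.5416 kg·m².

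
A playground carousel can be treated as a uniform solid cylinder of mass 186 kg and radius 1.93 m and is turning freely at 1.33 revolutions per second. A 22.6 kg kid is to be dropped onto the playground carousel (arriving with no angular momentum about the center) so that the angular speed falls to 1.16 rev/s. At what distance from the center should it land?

r ≈ 1.50 m

No external torque acts about the center; L_before = L_after.
I_p = ½(186)(1.93)² = 346.4 kg·m².
I_p ω_i = (I_p + m r²) ω_f ⇒ m r² = I_p(ω_i/ω_f − 1) = 346.4(1.33/1.16 − 1) = 50.77 kg·m².
r = √(50.77/22.6) = 1.499 m.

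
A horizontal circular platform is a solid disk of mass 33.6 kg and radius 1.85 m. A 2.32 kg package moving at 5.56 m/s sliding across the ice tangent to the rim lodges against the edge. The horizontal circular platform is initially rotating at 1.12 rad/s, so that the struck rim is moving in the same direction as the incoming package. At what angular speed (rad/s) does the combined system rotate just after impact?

|ω_f| ≈ 1.35 rad/s

About the central axle the impulsive forces during the collision are internal, so angular momentum about that axis is conserved.
I_p = ½(33.6)(1.85)² = 57.50 kg·m². Taking the sense of the package's angular momentum as positive, L_{package} = m v R = (2.32)(5.56)(1.85) = 23.86 kg·m²/s.
L_i = +I_p ω_p + m v R = +(57.50)(1.12) + 23.86 = 88.26 kg·m²/s.
After sticking, I_f = I_p + m R² = 57.50 + (2.32)(1.85)² = 65.44 kg·m².
ω_f = L_i / I_f = 88.26 / 65.44 = 1.349 rad/s.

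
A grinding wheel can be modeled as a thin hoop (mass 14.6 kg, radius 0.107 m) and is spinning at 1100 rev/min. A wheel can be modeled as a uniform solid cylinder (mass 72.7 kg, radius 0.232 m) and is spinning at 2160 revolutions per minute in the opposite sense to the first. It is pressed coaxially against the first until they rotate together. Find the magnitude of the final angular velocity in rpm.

|ω_f| ≈ 1900 rpm

The coupling torques are internal; angular momentum about the shared axis is conserved.
Moments of inertia: I_A = (14.6)(0.107)² = 0.1672 kg·m²; I_B = ½(72.7)(0.232)² = 1.957 kg·m².
Taking A's sense as positive: L = (0.1672)(1100) − (1.957)(2160) = -4042 kg·m²·rpm.
Combined I = 0.1672 + 1.957 = 2.124 kg·m².
ω_f = L / I = -4042 / 2.124 = -1903 rpm.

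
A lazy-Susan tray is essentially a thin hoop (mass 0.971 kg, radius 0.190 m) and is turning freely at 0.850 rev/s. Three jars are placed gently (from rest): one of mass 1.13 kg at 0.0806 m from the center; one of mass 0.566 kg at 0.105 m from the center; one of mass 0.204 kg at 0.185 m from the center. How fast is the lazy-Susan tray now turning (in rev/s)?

ω_f ≈ 0.536 rev/s

The added mass arrives with no angular momentum about the center, and any external torque about the center is negligible, so the system's angular momentum is conserved.
I_p = (0.971)(0.190)² = 0.03505 kg·m².
Added inertia Σmr² = (1.13)(0.0806)² + (0.566)(0.105)² + (0.204)(0.185)² = 0.02056 kg·m²; I_f = 0.03505 + 0.02056 = 0.05562 kg·m².
ω_f = I_p ω_i / I_f = (0.03505)(0.850) / 0.05562 = 0.5357 rev/s.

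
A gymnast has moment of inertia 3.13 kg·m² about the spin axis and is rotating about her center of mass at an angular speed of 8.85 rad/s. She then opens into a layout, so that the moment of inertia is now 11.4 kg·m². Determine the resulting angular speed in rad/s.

Angular momentum about the spin axis is conserved since the torque about it is zero.
ω₂ = I₁ω₁ / I₂ = (3.130)(8.85 rad/s) / (11.40) = 2.430 rad/s.

ω₂ ≈ 2.43 rad/s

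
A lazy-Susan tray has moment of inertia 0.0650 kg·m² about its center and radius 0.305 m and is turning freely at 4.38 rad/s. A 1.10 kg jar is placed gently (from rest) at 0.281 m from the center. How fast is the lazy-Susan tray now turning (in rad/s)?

No external torque acts about the center; L_before = L_after.
Added inertia Σmr² = (1.10)(0.281)² = 0.08686 kg·m²; I_f = 0.06500 + 0.08686 = 0.1519 kg·m².
ω_f = I_p ω_i / I_f = (0.06500)(4.38) / 0.1519 = 1.875 rad/s.

ω_f ≈ 1.87 rad/s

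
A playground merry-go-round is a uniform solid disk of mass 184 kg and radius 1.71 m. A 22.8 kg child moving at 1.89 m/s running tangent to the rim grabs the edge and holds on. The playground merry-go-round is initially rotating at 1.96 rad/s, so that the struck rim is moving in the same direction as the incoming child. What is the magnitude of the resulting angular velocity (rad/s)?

The axle reaction passes through the axle and exerts no torque about it; angular momentum about the axle is conserved through the impact.
I_p = ½(184)(1.71)² = 269.0 kg·m². Taking the sense of the child's angular momentum as positive, L_{child} = m v R = (22.8)(1.89)(1.71) = 73.69 kg·m²/s.
L_i = +I_p ω_p + m v R = +(269.0)(1.96) + 73.69 = 601.0 kg·m²/s.
After sticking, I_f = I_p + m R² = 269.0 + (22.8)(1.71)² = 335.7 kg·m².
ω_f = L_i / I_f = 601.0 / 335.7 = 1.790 rad/s.

|ω_f| ≈ 1.79 rad/s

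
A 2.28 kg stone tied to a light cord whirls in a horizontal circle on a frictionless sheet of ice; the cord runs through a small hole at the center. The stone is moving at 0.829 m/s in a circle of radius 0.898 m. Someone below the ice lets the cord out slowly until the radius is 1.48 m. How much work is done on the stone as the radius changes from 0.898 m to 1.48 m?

Central (radial) force ⇒ zero torque about the center ⇒ m v r is constant.
v₂ = v₁ r₁ / r₂ = (0.829)(0.898) / (1.48) = 0.5030 m/s.
W = ΔKE = ½m(v₂² − v₁²) = -0.4950 J.

W ≈ -0.495 J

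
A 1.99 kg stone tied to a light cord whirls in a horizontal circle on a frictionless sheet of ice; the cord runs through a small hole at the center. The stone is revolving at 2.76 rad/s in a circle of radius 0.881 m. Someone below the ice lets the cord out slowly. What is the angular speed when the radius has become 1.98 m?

The constraining force is radial, so m r² ω about the center is conserved.
ω₂ = ω₁ (r₁/r₂)² = (2.76)(0.881/1.98)² = 0.5464 rad/s.

ω₂ ≈ 0.546 rad/s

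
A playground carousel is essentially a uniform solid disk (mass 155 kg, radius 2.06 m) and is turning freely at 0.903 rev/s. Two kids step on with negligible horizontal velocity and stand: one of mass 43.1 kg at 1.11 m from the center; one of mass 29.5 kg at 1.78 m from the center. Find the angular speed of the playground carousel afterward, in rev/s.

ω_f ≈ 0.625 rev/s

No external torque acts about the center; L_before = L_after.
I_p = ½(155)(2.06)² = 328.9 kg·m².
Added inertia Σmr² = (43.1)(1.11)² + (29.5)(1.78)² = 146.6 kg·m²; I_f = 328.9 + 146.6 = 475.5 kg·m².
ω_f = I_p ω_i / I_f = (328.9)(0.903) / 475.5 = 0.6246 rev/s.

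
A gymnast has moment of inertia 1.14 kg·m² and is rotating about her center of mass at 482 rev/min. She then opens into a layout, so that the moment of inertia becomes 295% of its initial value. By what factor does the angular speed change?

ω₂/ω₁ ≈ 0.339

No external torque acts about the spin axis, so angular momentum is conserved.
I₂ = 2.95 × 1.14 = 3.363 kg·m².
ω₂/ω₁ = I₁/I₂ = 1.140 / 3.363 = 0.3390.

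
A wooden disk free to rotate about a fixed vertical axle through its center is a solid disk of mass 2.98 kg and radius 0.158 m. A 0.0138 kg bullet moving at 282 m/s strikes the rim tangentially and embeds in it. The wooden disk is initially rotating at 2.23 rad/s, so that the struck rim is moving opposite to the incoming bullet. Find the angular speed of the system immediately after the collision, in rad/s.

About the axle the impulsive forces during the collision are internal, so angular momentum about that axis is conserved.
I_p = ½(2.98)(0.158)² = 0.03720 kg·m². Taking the sense of the bullet's angular momentum as positive, L_{bullet} = m v R = (0.0138)(282)(0.158) = 0.6149 kg·m²/s.
L_i = −I_p ω_p + m v R = −(0.03720)(2.23) + 0.6149 = 0.5319 kg·m²/s.
After sticking, I_f = I_p + m R² = 0.03720 + (0.0138)(0.158)² = 0.03754 kg·m².
ω_f = L_i / I_f = 0.5319 / 0.03754 = 14.17 rad/s.

|ω_f| ≈ 14.2 rad/s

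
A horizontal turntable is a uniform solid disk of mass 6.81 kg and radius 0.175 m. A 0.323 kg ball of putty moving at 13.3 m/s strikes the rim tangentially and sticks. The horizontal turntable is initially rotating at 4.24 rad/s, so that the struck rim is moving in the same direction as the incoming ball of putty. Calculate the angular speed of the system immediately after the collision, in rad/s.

|ω_f| ≈ 10.5 rad/s

The axle reaction passes through the axle and exerts no torque about it; angular momentum about the axle is conserved through the impact.
I_p = ½(6.81)(0.175)² = 0.1043 kg·m². Taking the sense of the ball of putty's angular momentum as positive, L_{ball} = m v R = (0.323)(13.3)(0.175) = 0.7518 kg·m²/s.
L_i = +I_p ω_p + m v R = +(0.1043)(4.24) + 0.7518 = 1.194 kg·m²/s.
After sticking, I_f = I_p + m R² = 0.1043 + (0.323)(0.175)² = 0.1142 kg·m².
ω_f = L_i / I_f = 1.194 / 0.1142 = 10.46 rad/s.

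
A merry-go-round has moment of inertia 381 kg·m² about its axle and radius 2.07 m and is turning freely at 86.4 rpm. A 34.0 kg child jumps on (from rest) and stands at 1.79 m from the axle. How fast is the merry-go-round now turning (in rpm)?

No external torque acts about the axle; L_before = L_after.
Added inertia Σmr² = (34.0)(1.79)² = 108.9 kg·m²; I_f = 381.0 + 108.9 = 489.9 kg·m².
ω_f = I_p ω_i / I_f = (381.0)(86.4) / 489.9 = 67.19 rpm.

ω_f ≈ 67.2 rpm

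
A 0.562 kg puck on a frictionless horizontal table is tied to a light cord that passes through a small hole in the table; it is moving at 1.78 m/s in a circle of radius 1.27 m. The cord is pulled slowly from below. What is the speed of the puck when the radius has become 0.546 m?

The only horizontal force on the mass is along the cord (radial), so it exerts no torque about the hole and angular momentum m v r is conserved.
v₂ = v₁ r₁ / r₂ = (1.78)(1.27) / (0.546) = 4.140 m/s.

v₂ ≈ 4.14 m/s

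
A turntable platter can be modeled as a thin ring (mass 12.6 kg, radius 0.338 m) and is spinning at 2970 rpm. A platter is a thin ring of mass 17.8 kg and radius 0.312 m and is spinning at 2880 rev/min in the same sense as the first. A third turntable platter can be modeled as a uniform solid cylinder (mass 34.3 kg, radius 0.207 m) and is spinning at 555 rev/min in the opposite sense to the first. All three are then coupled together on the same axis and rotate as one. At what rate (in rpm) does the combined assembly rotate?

|ω_f| ≈ 2270 rpm

No external torque acts about the common axis, so total angular momentum is conserved.
Moments of inertia: I_A = (12.6)(0.338)² = 1.439 kg·m²; I_B = (17.8)(0.312)² = 1.733 kg·m²; I_C = ½(34.3)(0.207)² = 0.7349 kg·m².
Taking A's sense as positive: L = (1.439)(2970) + (1.733)(2880) − (0.7349)(555) = 8858 kg·m²·rpm.
Combined I = 1.439 + 1.733 + 0.7349 = 3.907 kg·m².
ω_f = L / I = 8858 / 3.907 = 2267 rpm.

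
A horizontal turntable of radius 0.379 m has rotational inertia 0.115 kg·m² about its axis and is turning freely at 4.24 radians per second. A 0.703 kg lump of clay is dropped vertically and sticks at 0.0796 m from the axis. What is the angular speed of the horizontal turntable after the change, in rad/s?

ω_f ≈ 4.08 rad/s

No external torque acts about the axis; L_before = L_after.
Added inertia Σmr² = (0.703)(0.0796)² = 0.004454 kg·m²; I_f = 0.1150 + 0.004454 = 0.1195 kg·m².
ω_f = I_p ω_i / I_f = (0.1150)(4.24) / 0.1195 = 4.082 rad/s.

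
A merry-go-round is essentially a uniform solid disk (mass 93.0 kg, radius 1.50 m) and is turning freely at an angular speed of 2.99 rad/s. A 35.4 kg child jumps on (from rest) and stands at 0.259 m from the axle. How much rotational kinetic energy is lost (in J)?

The added mass arrives with no angular momentum about the axle, and any external torque about the axle is negligible, so the system's angular momentum is conserved.
I_p = ½(93.0)(1.50)² = 104.6 kg·m².
Added inertia Σmr² = (35.4)(0.259)² = 2.375 kg·m²; I_f = 104.6 + 2.375 = 107.0 kg·m².
ω_f = I_p ω_i / I_f = (104.6)(2.99) / 107.0 = 2.924 rad/s.
KE_i = ½(104.6)(2.990 rad/s)² = 467.7 J; KE_f = ½(107.0)(2.924)² = 457.3 J.

energy lost ≈ 10.4 J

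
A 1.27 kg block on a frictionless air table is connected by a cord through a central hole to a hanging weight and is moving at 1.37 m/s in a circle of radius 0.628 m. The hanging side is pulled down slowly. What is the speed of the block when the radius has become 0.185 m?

v₂ ≈ 4.65 m/s

The only horizontal force on the mass is along the cord (radial), so it exerts no torque about the hole and angular momentum m v r is conserved.
v₂ = v₁ r₁ / r₂ = (1.37)(0.628) / (0.185) = 4.651 m/s.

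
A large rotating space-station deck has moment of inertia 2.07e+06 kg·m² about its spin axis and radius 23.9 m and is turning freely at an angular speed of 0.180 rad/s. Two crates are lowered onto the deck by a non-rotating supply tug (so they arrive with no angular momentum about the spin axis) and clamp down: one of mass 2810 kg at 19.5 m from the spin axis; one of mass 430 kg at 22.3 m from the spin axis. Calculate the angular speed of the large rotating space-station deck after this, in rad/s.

ω_f ≈ 0.111 rad/s

No external torque acts about the spin axis; L_before = L_after.
Added inertia Σmr² = (2810)(19.5)² + (430)(22.3)² = 1.282e+06 kg·m²; I_f = 2.070e+06 + 1.282e+06 = 3.352e+06 kg·m².
ω_f = I_p ω_i / I_f = (2.070e+06)(0.180) / 3.352e+06 = 0.1111 rad/s.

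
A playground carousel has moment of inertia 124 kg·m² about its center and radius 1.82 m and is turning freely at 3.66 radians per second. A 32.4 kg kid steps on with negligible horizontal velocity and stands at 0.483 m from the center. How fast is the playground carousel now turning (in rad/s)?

ω_f ≈ 3.45 rad/s

No external torque acts about the center; L_before = L_after.
Added inertia Σmr² = (32.4)(0.483)² = 7.559 kg·m²; I_f = 124.0 + 7.559 = 131.6 kg·m².
ω_f = I_p ω_i / I_f = (124.0)(3.66) / 131.6 = 3.450 rad/s.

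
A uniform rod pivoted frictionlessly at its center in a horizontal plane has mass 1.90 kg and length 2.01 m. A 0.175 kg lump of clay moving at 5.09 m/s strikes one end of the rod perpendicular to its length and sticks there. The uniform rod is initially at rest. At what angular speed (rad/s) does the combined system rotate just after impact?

|ω_f| ≈ 1.10 rad/s

About the pivot the impulsive forces during the collision are internal, so angular momentum about that axis is conserved.
I_p = (1/12)(1.90)(2.01)² = 0.6397 kg·m². Taking the sense of the lump of clay's angular momentum as positive, L_{lump} = m v R = (0.175)(5.09)(2.01/2) = 0.8952 kg·m²/s.
L_i = 0 + 0.8952 = 0.8952 kg·m²/s.
After sticking, I_f = I_p + m R² = 0.6397 + (0.175)(2.01/2)² = 0.8164 kg·m².
ω_f = L_i / I_f = 0.8952 / 0.8164 = 1.096 rad/s.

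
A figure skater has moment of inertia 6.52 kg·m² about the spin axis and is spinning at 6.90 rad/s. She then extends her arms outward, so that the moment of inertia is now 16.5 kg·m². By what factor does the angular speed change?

ω₂/ω₁ ≈ 0.395

Angular momentum about the spin axis is conserved since the torque about it is zero.
ω₂/ω₁ = I₁/I₂ = 6.520 / 16.50 = 0.3952.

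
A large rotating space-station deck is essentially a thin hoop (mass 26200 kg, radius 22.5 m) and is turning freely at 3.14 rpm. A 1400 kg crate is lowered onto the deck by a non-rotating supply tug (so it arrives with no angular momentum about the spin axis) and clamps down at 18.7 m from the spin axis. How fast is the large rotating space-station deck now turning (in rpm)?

ω_f ≈ 3.03 rpm

The added mass arrives with no angular momentum about the spin axis, and any external torque about the spin axis is negligible, so the system's angular momentum is conserved.
I_p = (26200)(22.5)² = 1.326e+07 kg·m².
Added inertia Σmr² = (1400)(18.7)² = 4.896e+05 kg·m²; I_f = 1.326e+07 + 4.896e+05 = 1.375e+07 kg·m².
ω_f = I_p ω_i / I_f = (1.326e+07)(3.14) / 1.375e+07 = 3.028 rpm.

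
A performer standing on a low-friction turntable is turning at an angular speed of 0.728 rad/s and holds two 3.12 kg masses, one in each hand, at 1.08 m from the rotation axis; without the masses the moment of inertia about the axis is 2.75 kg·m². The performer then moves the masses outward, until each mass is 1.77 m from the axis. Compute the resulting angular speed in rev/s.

Angular momentum about the spin axis is conserved since the torque about it is zero.
I₁ = 2.75 + 2(3.12)(1.08)² = 10.03 kg·m²; I₂ = 2.75 + 2(3.12)(1.77)² = 22.30 kg·m².
ω₂ = I₁ω₁ / I₂ = (10.03)(0.728 rad/s) / (22.30) = 0.3274 rad/s = 0.05211 rev/s.

ω₂ ≈ 0.0521 rev/s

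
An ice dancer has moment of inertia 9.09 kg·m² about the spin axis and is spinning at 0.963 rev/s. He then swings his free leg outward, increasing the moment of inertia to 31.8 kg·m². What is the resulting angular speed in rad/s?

No external torque acts about the spin axis, so angular momentum is conserved.
ω₂ = I₁ω₁ / I₂ = (9.090)(0.963 rev/s) / (31.80) = 0.2753 rev/s = 1.730 rad/s.

ω₂ ≈ 1.73 rad/s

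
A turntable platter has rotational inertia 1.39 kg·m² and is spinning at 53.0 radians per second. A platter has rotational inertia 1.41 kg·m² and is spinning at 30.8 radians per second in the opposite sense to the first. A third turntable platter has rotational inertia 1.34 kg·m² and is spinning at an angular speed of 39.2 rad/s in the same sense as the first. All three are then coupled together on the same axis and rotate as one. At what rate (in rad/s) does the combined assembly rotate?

|ω_f| ≈ 20.0 rad/s

No external torque acts about the common axis, so total angular momentum is conserved.
Taking A's sense as positive: L = (1.390)(53.0) − (1.410)(30.8) + (1.340)(39.2) = 82.77 kg·m²·rad/s.
Combined I = 1.390 + 1.410 + 1.340 = 4.140 kg·m².
ω_f = L / I = 82.77 / 4.140 = 19.99 rad/s.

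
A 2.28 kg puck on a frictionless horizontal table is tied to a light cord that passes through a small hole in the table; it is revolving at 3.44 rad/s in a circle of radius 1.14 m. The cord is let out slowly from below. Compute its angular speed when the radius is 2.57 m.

ω₂ ≈ 0.677 rad/s

No torque about the axis ⇒ m r₁² ω₁ = m r₂² ω₂.
ω₂ = ω₁ (r₁/r₂)² = (3.44)(1.14/2.57)² = 0.6769 rad/s.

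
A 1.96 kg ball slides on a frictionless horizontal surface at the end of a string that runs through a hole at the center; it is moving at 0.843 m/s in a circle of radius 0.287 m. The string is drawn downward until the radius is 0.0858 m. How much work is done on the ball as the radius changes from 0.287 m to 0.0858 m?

Central (radial) force ⇒ zero torque about the center ⇒ m v r is constant.
v₂ = v₁ r₁ / r₂ = (0.843)(0.287) / (0.0858) = 2.820 m/s.
W = ΔKE = ½m(v₂² − v₁²) = 7.096 J.

W ≈ 7.10 J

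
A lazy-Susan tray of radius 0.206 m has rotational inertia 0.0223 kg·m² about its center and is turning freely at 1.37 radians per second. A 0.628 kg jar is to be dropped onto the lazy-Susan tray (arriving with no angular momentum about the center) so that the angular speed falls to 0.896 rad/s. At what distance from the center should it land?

r ≈ 0.137 m

No external torque acts about the center; L_before = L_after.
I_p ω_i = (I_p + m r²) ω_f ⇒ m r² = I_p(ω_i/ω_f − 1) = 0.02230(1.37/0.896 − 1) = 0.01180 kg·m².
r = √(0.01180/0.628) = 0.1371 m.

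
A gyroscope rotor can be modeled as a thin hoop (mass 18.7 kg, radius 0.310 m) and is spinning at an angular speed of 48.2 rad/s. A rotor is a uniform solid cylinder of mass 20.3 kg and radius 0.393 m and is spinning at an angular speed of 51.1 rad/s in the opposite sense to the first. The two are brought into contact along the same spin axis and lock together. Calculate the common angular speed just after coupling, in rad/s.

No external torque acts about the common axis, so total angular momentum is conserved.
Moments of inertia: I_A = (18.7)(0.310)² = 1.797 kg·m²; I_B = ½(20.3)(0.393)² = 1.568 kg·m².
Taking A's sense as positive: L = (1.797)(48.2) − (1.568)(51.1) = 6.511 kg·m²·rad/s.
Combined I = 1.797 + 1.568 = 3.365 kg·m².
ω_f = L / I = 6.511 / 3.365 = 1.935 rad/s.

|ω_f| ≈ 1.94 rad/s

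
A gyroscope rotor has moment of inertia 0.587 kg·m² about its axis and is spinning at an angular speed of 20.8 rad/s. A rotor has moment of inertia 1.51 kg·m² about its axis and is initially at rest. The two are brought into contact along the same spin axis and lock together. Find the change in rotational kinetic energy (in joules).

No external torque acts about the common axis, so total angular momentum is conserved.
Taking A's sense as positive: L = (0.5870)(20.8) = 12.21 kg·m²·rad/s.
Combined I = 0.5870 + 1.510 = 2.097 kg·m².
ω_f = L / I = 12.21 / 2.097 = 5.822 rad/s.
KE_i = ½ΣIω² = 127.0 J; KE_f = ½(2.097)(5.822)² = 35.54 J.

ΔKE ≈ -91.4 J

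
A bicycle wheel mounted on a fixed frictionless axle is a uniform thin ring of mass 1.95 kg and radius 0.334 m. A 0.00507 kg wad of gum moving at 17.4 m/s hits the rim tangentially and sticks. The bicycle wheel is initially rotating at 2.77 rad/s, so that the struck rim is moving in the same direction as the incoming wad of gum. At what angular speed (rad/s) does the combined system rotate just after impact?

About the axle the impulsive forces during the collision are internal, so angular momentum about that axis is conserved.
I_p = (1.95)(0.334)² = 0.2175 kg·m². Taking the sense of the wad of gum's angular momentum as positive, L_{wad} = m v R = (0.00507)(17.4)(0.334) = 0.02946 kg·m²/s.
L_i = +I_p ω_p + m v R = +(0.2175)(2.77) + 0.02946 = 0.6320 kg·m²/s.
After sticking, I_f = I_p + m R² = 0.2175 + (0.00507)(0.334)² = 0.2181 kg·m².
ω_f = L_i / I_f = 0.6320 / 0.2181 = 2.898 rad/s.

|ω_f| ≈ 2.90 rad/s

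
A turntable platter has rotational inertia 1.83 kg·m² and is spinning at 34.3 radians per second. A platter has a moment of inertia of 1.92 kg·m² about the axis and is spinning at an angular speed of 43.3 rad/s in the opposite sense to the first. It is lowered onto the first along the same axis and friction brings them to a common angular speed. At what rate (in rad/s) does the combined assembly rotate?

|ω_f| ≈ 5.43 rad/s

No external torque acts about the common axis, so total angular momentum is conserved.
Taking A's sense as positive: L = (1.830)(34.3) − (1.920)(43.3) = -20.37 kg·m²·rad/s.
Combined I = 1.830 + 1.920 = 3.750 kg·m².
ω_f = L / I = -20.37 / 3.750 = -5.431 rad/s.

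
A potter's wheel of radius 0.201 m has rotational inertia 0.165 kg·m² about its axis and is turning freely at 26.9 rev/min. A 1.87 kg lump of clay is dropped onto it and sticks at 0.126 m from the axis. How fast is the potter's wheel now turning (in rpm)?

ω_f ≈ 22.8 rpm

No external torque acts about the axis; L_before = L_after.
Added inertia Σmr² = (1.87)(0.126)² = 0.02969 kg·m²; I_f = 0.1650 + 0.02969 = 0.1947 kg·m².
ω_f = I_p ω_i / I_f = (0.1650)(26.9) / 0.1947 = 22.80 rpm.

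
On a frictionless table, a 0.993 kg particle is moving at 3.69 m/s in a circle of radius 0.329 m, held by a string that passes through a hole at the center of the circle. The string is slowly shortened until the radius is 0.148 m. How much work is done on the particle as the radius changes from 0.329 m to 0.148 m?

W ≈ 26.6 J

Central (radial) force ⇒ zero torque about the center ⇒ m v r is constant.
v₂ = v₁ r₁ / r₂ = (3.69)(0.329) / (0.148) = 8.203 m/s.
W = ΔKE = ½m(v₂² − v₁²) = 26.65 J.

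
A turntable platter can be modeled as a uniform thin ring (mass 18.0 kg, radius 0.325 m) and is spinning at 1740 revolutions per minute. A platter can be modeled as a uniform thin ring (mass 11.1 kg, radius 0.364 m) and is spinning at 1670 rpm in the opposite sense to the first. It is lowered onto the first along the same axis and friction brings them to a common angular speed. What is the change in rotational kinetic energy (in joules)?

ΔKE ≈ -52900 J

The coupling torques are internal; angular momentum about the shared axis is conserved.
Moments of inertia: I_A = (18.0)(0.325)² = 1.901 kg·m²; I_B = (11.1)(0.364)² = 1.471 kg·m².
Taking A's sense as positive: L = (1.901)(1740) − (1.471)(1670) = 852.1 kg·m²·rpm.
Combined I = 1.901 + 1.471 = 3.372 kg·m².
ω_f = L / I = 852.1 / 3.372 = 252.7 rpm.
KE_i = ½ΣIω² = 54050 J; KE_f = ½(3.372)(26.46)² = 1181 J.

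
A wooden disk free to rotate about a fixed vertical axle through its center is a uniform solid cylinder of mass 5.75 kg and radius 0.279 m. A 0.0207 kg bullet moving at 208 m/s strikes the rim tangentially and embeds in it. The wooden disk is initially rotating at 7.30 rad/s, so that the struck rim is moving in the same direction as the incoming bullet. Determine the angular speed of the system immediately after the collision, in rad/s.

|ω_f| ≈ 12.6 rad/s

The axle reaction passes through the axle and exerts no torque about it; angular momentum about the axle is conserved through the impact.
I_p = ½(5.75)(0.279)² = 0.2238 kg·m². Taking the sense of the bullet's angular momentum as positive, L_{bullet} = m v R = (0.0207)(208)(0.279) = 1.201 kg·m²/s.
L_i = +I_p ω_p + m v R = +(0.2238)(7.30) + 1.201 = 2.835 kg·m²/s.
After sticking, I_f = I_p + m R² = 0.2238 + (0.0207)(0.279)² = 0.2254 kg·m².
ω_f = L_i / I_f = 2.835 / 0.2254 = 12.58 rad/s.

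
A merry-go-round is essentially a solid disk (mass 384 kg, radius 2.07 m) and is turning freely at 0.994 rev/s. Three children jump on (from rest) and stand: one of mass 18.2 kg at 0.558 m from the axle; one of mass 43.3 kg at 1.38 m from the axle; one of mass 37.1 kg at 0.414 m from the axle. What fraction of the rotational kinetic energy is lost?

fraction ≈ 0.103

No external torque acts about the axle; L_before = L_after.
I_p = ½(384)(2.07)² = 822.7 kg·m².
Added inertia Σmr² = (18.2)(0.558)² + (43.3)(1.38)² + (37.1)(0.414)² = 94.49 kg·m²; I_f = 822.7 + 94.49 = 917.2 kg·m².
ω_f = I_p ω_i / I_f = (822.7)(0.994) / 917.2 = 0.8916 rev/s.
KE_i = ½(822.7)(6.245 rad/s)² = 16050 J; KE_f = ½(917.2)(5.602)² = 14390 J.
Fraction lost = 0.1030.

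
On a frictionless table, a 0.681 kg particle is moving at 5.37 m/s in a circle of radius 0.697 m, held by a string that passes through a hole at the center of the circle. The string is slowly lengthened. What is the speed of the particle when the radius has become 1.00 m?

v₂ ≈ 3.74 m/s

Central (radial) force ⇒ zero torque about the center ⇒ m v r is constant.
v₂ = v₁ r₁ / r₂ = (5.37)(0.697) / (1.00) = 3.743 m/s.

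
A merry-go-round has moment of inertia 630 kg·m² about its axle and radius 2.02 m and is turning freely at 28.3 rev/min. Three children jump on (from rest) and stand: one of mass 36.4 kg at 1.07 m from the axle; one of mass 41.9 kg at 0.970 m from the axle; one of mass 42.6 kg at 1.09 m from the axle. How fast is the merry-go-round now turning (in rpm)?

The added mass arrives with no angular momentum about the axle, and any external torque about the axle is negligible, so the system's angular momentum is conserved.
Added inertia Σmr² = (36.4)(1.07)² + (41.9)(0.970)² + (42.6)(1.09)² = 131.7 kg·m²; I_f = 630.0 + 131.7 = 761.7 kg·m².
ω_f = I_p ω_i / I_f = (630.0)(28.3) / 761.7 = 23.41 rpm.

ω_f ≈ 23.4 rpm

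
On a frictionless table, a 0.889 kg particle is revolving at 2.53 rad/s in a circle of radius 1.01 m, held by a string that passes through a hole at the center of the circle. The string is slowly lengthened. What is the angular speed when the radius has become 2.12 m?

ω₂ ≈ 0.574 rad/s

No torque about the axis ⇒ m r₁² ω₁ = m r₂² ω₂.
ω₂ = ω₁ (r₁/r₂)² = (2.53)(1.01/2.12)² = 0.5742 rad/s.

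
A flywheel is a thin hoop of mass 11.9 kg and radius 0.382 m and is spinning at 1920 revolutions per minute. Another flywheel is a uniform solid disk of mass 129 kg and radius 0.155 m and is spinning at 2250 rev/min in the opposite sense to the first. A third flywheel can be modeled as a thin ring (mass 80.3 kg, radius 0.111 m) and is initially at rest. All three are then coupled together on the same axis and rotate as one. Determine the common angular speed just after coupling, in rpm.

|ω_f| ≈ 35.7 rpm

The coupling torques are internal; angular momentum about the shared axis is conserved.
Moments of inertia: I_A = (11.9)(0.382)² = 1.736 kg·m²; I_B = ½(129)(0.155)² = 1.550 kg·m²; I_C = (80.3)(0.111)² = 0.9894 kg·m².
Taking A's sense as positive: L = (1.736)(1920) − (1.550)(2250) = -152.6 kg·m²·rpm.
Combined I = 1.736 + 1.550 + 0.9894 = 4.275 kg·m².
ω_f = L / I = -152.6 / 4.275 = -35.68 rpm.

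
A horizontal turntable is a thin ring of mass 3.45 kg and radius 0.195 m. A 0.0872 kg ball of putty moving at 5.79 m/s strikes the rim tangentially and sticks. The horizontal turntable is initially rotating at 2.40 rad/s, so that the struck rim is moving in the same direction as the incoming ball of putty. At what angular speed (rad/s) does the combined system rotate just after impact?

About the axle the impulsive forces during the collision are internal, so angular momentum about that axis is conserved.
I_p = (3.45)(0.195)² = 0.1312 kg·m². Taking the sense of the ball of putty's angular momentum as positive, L_{ball} = m v R = (0.0872)(5.79)(0.195) = 0.09845 kg·m²/s.
L_i = +I_p ω_p + m v R = +(0.1312)(2.40) + 0.09845 = 0.4133 kg·m²/s.
After sticking, I_f = I_p + m R² = 0.1312 + (0.0872)(0.195)² = 0.1345 kg·m².
ω_f = L_i / I_f = 0.4133 / 0.1345 = 3.073 rad/s.

|ω_f| ≈ 3.07 rad/s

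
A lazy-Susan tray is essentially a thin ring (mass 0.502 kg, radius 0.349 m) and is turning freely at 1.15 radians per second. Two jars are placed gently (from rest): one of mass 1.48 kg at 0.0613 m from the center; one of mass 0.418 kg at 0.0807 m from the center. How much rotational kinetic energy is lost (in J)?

The added mass arrives with no angular momentum about the center, and any external torque about the center is negligible, so the system's angular momentum is conserved.
I_p = (0.502)(0.349)² = 0.06114 kg·m².
Added inertia Σmr² = (1.48)(0.0613)² + (0.418)(0.0807)² = 0.008284 kg·m²; I_f = 0.06114 + 0.008284 = 0.06943 kg·m².
ω_f = I_p ω_i / I_f = (0.06114)(1.15) / 0.06943 = 1.013 rad/s.
KE_i = ½(0.06114)(1.150 rad/s)² = 0.04043 J; KE_f = ½(0.06943)(1.013)² = 0.03561 J.

energy lost ≈ 0.00482 J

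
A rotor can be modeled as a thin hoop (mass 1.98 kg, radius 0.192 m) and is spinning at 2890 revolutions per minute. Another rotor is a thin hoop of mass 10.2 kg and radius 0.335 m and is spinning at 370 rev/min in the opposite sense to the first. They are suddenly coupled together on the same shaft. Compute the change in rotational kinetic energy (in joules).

ΔKE ≈ -4000 J

The coupling torques are internal; angular momentum about the shared axis is conserved.
Moments of inertia: I_A = (1.98)(0.192)² = 0.07299 kg·m²; I_B = (10.2)(0.335)² = 1.145 kg·m².
Taking A's sense as positive: L = (0.07299)(2890) − (1.145)(370) = -212.6 kg·m²·rpm.
Combined I = 0.07299 + 1.145 = 1.218 kg·m².
ω_f = L / I = -212.6 / 1.218 = -174.6 rpm.
KE_i = ½ΣIω² = 4202 J; KE_f = ½(1.218)(18.28)² = 203.5 J.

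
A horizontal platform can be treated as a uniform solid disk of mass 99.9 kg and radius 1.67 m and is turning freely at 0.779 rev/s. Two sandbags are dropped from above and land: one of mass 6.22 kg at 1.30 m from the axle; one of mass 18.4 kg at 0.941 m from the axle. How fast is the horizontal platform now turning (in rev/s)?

ω_f ≈ 0.653 rev/s

No external torque acts about the axle; L_before = L_after.
I_p = ½(99.9)(1.67)² = 139.3 kg·m².
Added inertia Σmr² = (6.22)(1.30)² + (18.4)(0.941)² = 26.80 kg·m²; I_f = 139.3 + 26.80 = 166.1 kg·m².
ω_f = I_p ω_i / I_f = (139.3)(0.779) / 166.1 = 0.6533 rev/s.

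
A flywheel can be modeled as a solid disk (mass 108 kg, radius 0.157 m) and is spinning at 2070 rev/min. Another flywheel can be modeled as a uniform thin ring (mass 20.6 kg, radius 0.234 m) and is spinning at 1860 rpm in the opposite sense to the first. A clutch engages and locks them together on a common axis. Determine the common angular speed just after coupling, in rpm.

|ω_f| ≈ 267 rpm

The coupling torques are internal; angular momentum about the shared axis is conserved.
Moments of inertia: I_A = ½(108)(0.157)² = 1.331 kg·m²; I_B = (20.6)(0.234)² = 1.128 kg·m².
Taking A's sense as positive: L = (1.331)(2070) − (1.128)(1860) = 657.2 kg·m²·rpm.
Combined I = 1.331 + 1.128 = 2.459 kg·m².
ω_f = L / I = 657.2 / 2.459 = 267.3 rpm.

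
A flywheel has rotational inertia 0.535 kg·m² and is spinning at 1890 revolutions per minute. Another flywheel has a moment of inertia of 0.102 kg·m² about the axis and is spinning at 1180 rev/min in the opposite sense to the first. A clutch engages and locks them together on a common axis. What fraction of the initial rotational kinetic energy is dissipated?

fraction ≈ 0.393

The coupling torques are internal; angular momentum about the shared axis is conserved.
Taking A's sense as positive: L = (0.5350)(1890) − (0.1020)(1180) = 890.8 kg·m²·rpm.
Combined I = 0.5350 + 0.1020 = 0.6370 kg·m².
ω_f = L / I = 890.8 / 0.6370 = 1398 rpm.
KE_i = ½ΣIω² = 11260 J; KE_f = ½(0.6370)(146.4)² = 6830 J.
Fraction dissipated = (KE_i − KE_f)/KE_i = 0.3933.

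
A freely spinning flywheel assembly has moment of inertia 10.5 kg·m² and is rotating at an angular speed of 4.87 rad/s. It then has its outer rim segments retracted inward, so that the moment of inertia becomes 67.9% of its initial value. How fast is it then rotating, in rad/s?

No external torque acts about the spin axis, so angular momentum is conserved.
I₂ = 0.679 × 10.5 = 7.130 kg·m².
ω₂ = I₁ω₁ / I₂ = (10.50)(4.87 rad/s) / (7.130) = 7.172 rad/s.

ω₂ ≈ 7.17 rad/s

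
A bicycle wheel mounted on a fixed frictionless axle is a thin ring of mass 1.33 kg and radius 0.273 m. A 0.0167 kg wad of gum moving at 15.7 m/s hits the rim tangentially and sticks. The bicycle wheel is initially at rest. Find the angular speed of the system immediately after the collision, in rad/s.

|ω_f| ≈ 0.713 rad/s

The axle reaction passes through the axle and exerts no torque about it; angular momentum about the axle is conserved through the impact.
I_p = (1.33)(0.273)² = 0.09912 kg·m². Taking the sense of the wad of gum's angular momentum as positive, L_{wad} = m v R = (0.0167)(15.7)(0.273) = 0.07158 kg·m²/s.
L_i = 0 + 0.07158 = 0.07158 kg·m²/s.
After sticking, I_f = I_p + m R² = 0.09912 + (0.0167)(0.273)² = 0.1004 kg·m².
ω_f = L_i / I_f = 0.07158 / 0.1004 = 0.7132 rad/s.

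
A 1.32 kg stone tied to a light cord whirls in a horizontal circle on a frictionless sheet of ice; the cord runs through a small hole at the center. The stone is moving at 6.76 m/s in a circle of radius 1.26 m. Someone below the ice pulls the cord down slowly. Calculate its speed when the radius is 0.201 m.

The only horizontal force on the mass is along the cord (radial), so it exerts no torque about the hole and angular momentum m v r is conserved.
v₂ = v₁ r₁ / r₂ = (6.76)(1.26) / (0.201) = 42.38 m/s.

v₂ ≈ 42.4 m/s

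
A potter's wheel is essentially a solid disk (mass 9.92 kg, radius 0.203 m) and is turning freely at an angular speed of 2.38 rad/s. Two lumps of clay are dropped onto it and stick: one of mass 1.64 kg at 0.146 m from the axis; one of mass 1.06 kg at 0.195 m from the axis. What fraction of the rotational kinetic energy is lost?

fraction ≈ 0.269

The added mass arrives with no angular momentum about the axis, and any external torque about the axis is negligible, so the system's angular momentum is conserved.
I_p = ½(9.92)(0.203)² = 0.2044 kg·m².
Added inertia Σmr² = (1.64)(0.146)² + (1.06)(0.195)² = 0.07526 kg·m²; I_f = 0.2044 + 0.07526 = 0.2797 kg·m².
ω_f = I_p ω_i / I_f = (0.2044)(2.38) / 0.2797 = 1.739 rad/s.
KE_i = ½(0.2044)(2.380 rad/s)² = 0.5789 J; KE_f = ½(0.2797)(1.739)² = 0.4231 J.
Fraction lost = 0.2691.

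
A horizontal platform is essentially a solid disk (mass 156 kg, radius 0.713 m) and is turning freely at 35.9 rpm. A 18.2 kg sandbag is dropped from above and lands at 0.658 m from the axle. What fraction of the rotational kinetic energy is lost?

No external torque acts about the axle; L_before = L_after.
I_p = ½(156)(0.713)² = 39.65 kg·m².
Added inertia Σmr² = (18.2)(0.658)² = 7.880 kg·m²; I_f = 39.65 + 7.880 = 47.53 kg·m².
ω_f = I_p ω_i / I_f = (39.65)(35.9) / 47.53 = 29.95 rpm.
KE_i = ½(39.65)(3.759 rad/s)² = 280.2 J; KE_f = ½(47.53)(3.136)² = 233.8 J.
Fraction lost = 0.1658.

fraction ≈ 0.166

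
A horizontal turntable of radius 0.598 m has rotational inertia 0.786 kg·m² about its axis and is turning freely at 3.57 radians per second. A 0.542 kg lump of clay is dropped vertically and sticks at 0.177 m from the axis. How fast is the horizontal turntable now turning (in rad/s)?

The added mass arrives with no angular momentum about the axis, and any external torque about the axis is negligible, so the system's angular momentum is conserved.
Added inertia Σmr² = (0.542)(0.177)² = 0.01698 kg·m²; I_f = 0.7860 + 0.01698 = 0.8030 kg·m².
ω_f = I_p ω_i / I_f = (0.7860)(3.57) / 0.8030 = 3.495 rad/s.

ω_f ≈ 3.49 rad/s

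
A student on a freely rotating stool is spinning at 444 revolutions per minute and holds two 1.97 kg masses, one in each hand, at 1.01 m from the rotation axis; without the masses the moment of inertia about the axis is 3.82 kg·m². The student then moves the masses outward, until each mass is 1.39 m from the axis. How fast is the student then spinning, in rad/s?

Angular momentum about the spin axis is conserved since the torque about it is zero.
I₁ = 3.82 + 2(1.97)(1.01)² = 7.839 kg·m²; I₂ = 3.82 + 2(1.97)(1.39)² = 11.43 kg·m².
ω₂ = I₁ω₁ / I₂ = (7.839)(444 rpm) / (11.43) = 304.4 rpm = 31.88 rad/s.

ω₂ ≈ 31.9 rad/s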